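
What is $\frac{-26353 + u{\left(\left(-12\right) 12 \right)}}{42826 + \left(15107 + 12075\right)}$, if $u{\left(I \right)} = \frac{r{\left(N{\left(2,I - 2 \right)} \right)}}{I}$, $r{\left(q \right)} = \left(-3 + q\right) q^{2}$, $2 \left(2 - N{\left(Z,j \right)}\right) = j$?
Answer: $- \frac{58331}{140016} \approx -0.4166$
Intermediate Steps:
$N{\left(Z,j \right)} = 2 - \frac{j}{2}$
$r{\left(q \right)} = q^{2} \left(-3 + q\right)$
$u{\left(I \right)} = - \frac{\left(3 - \frac{I}{2}\right)^{2}}{2}$ ($u{\left(I \right)} = \frac{\left(2 - \frac{I - 2}{2}\right)^{2} \left(-3 - \left(-2 + \frac{I - 2}{2}\right)\right)}{I} = \frac{\left(2 - \frac{-2 + I}{2}\right)^{2} \left(-3 - \left(-2 + \frac{-2 + I}{2}\right)\right)}{I} = \frac{\left(2 - \left(-1 + \frac{I}{2}\right)\right)^{2} \left(-3 + \left(2 - \left(-1 + \frac{I}{2}\right)\right)\right)}{I} = \frac{\left(3 - \frac{I}{2}\right)^{2} \left(-3 - \left(-3 + \frac{I}{2}\right)\right)}{I} = \frac{\left(3 - \frac{I}{2}\right)^{2} \left(- \frac{I}{2}\right)}{I} = \frac{\left(- \frac{1}{2}\right) I \left(3 - \frac{I}{2}\right)^{2}}{I} = - \frac{\left(3 - \frac{I}{2}\right)^{2}}{2}$)
$\frac{-26353 + u{\left(\left(-12\right) 12 \right)}}{42826 + \left(15107 + 12075\right)} = \frac{-26353 - \frac{\left(-6 - 144\right)^{2}}{8}}{42826 + \left(15107 + 12075\right)} = \frac{-26353 - \frac{\left(-6 - 144\right)^{2}}{8}}{42826 + 27182} = \frac{-26353 - \frac{\left(-150\right)^{2}}{8}}{70008} = \left(-26353 - \frac{5625}{2}\right) \frac{1}{70008} = \left(- \frac{58331}{2}\right) \frac{1}{70008} = - \frac{58331}{140016}$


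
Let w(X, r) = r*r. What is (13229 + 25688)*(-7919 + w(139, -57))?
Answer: -181742390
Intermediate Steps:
w(X, r) = r²
(13229 + 25688)*(-7919 + w(139, -57)) = (13229 + 25688)*(-7919 + (-57)²) = 38917*(-7919 + 3249) = 38917*(-4670) = -181742390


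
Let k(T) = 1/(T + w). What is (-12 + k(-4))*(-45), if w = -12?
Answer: 8685/16 ≈ 542.81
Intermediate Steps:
k(T) = 1/(-12 + T) (k(T) = 1/(T - 12) = 1/(-12 + T))
(-12 + k(-4))*(-45) = (-12 + 1/(-12 - 4))*(-45) = (-12 + 1/(-16))*(-45) = (-12 - 1/16)*(-45) = -193/16*(-45) = 8685/16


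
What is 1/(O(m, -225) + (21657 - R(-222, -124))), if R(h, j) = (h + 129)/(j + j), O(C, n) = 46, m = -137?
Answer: 8/173621 ≈ 4.6077e-5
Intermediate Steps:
R(h, j) = (129 + h)/(2*j) (R(h, j) = (129 + h)/((2*j)) = (129 + h)*(1/(2*j)) = (129 + h)/(2*j))
1/(O(m, -225) + (21657 - R(-222, -124))) = 1/(46 + (21657 - (129 - 222)/(2*(-124)))) = 1/(46 + (21657 - (-1)*(-93)/(2*124))) = 1/(46 + (21657 - 1*3/8)) = 1/(46 + (21657 - 3/8)) = 1/(46 + 173253/8) = 1/(173621/8) = 8/173621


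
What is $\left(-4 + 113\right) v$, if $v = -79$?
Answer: $-8611$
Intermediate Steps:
$\left(-4 + 113\right) v = \left(-4 + 113\right) \left(-79\right) = 109 \left(-79\right) = -8611$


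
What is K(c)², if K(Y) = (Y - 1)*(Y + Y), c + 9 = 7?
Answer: 144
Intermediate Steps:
c = -2 (c = -9 + 7 = -2)
K(Y) = 2*Y*(-1 + Y) (K(Y) = (-1 + Y)*(2*Y) = 2*Y*(-1 + Y))
K(c)² = (2*(-2)*(-1 - 2))² = (2*(-2)*(-3))² = 12² = 144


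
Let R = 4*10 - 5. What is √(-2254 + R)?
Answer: I*√2219 ≈ 47.106*I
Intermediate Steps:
R = 35 (R = 40 - 5 = 35)
√(-2254 + R) = √(-2254 + 35) = √(-2219) = I*√2219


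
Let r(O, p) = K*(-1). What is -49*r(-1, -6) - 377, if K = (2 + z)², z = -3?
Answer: -328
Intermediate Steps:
K = 1 (K = (2 - 3)² = (-1)² = 1)
r(O, p) = -1 (r(O, p) = 1*(-1) = -1)
-49*r(-1, -6) - 377 = -49*(-1) - 377 = 49 - 377 = -328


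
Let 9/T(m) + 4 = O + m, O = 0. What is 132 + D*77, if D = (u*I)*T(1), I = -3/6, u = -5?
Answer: -891/2 ≈ -445.50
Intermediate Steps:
T(m) = 9/(-4 + m) (T(m) = 9/(-4 + (0 + m)) = 9/(-4 + m))
I = -½ (I = -3*⅙ = -½ ≈ -0.50000)
D = -15/2 (D = (-5*(-½))*(9/(-4 + 1)) = 5*(9/(-3))/2 = 5*(9*(-⅓))/2 = (5/2)*(-3) = -15/2 ≈ -7.5000)
132 + D*77 = 132 - 15/2*77 = 132 - 1155/2 = -891/2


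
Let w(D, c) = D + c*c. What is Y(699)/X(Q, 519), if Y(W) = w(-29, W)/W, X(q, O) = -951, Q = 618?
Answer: -488572/664749 ≈ -0.73497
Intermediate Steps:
w(D, c) = D + c²
Y(W) = (-29 + W²)/W
Y(699)/X(Q, 519) = (699 - 29/699)/(-951) = (699 - 29*1/699)*(-1/951) = (699 - 29/699)*(-1/951) = (488572/699)*(-1/951) = -488572/664749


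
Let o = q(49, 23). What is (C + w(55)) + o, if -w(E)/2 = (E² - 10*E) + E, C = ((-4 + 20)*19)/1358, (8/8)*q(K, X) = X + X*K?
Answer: -2654738/679 ≈ -3909.8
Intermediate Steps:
q(K, X) = X + K*X (q(K, X) = X + X*K = X + K*X)
o = 1150 (o = 23*(1 + 49) = 23*50 = 1150)
C = 152/679 (C = (16*19)*(1/1358) = 304*(1/1358) = 152/679 ≈ 0.22386)
w(E) = -2*E² + 18*E (w(E) = -2*((E² - 10*E) + E) = -2*(E² - 9*E) = -2*E² + 18*E)
(C + w(55)) + o = (152/679 + 2*55*(9 - 1*55)) + 1150 = (152/679 + 2*55*(9 - 55)) + 1150 = (152/679 + 2*55*(-46)) + 1150 = (152/679 - 5060) + 1150 = -3435588/679 + 1150 = -2654738/679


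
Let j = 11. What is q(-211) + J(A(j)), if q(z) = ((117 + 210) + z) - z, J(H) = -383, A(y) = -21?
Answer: -56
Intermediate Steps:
q(z) = 327 (q(z) = (327 + z) - z = 327)
q(-211) + J(A(j)) = 327 - 383 = -56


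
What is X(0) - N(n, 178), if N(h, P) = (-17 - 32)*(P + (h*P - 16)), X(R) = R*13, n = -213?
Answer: -1849848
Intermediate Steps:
X(R) = 13*R
N(h, P) = 784 - 49*P - 49*P*h (N(h, P) = -49*(P + (P*h - 16)) = -49*(P + (-16 + P*h)) = -49*(-16 + P + P*h) = 784 - 49*P - 49*P*h)
X(0) - N(n, 178) = 13*0 - (784 - 49*178 - 49*178*(-213)) = 0 - (784 - 8722 + 1857786) = 0 - 1*1849848 = 0 - 1849848 = -1849848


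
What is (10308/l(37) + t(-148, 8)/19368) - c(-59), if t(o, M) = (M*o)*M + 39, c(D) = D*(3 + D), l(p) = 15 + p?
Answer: -782105629/251784 ≈ -3106.3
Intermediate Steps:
t(o, M) = 39 + o*M**2 (t(o, M) = o*M**2 + 39 = 39 + o*M**2)
(10308/l(37) + t(-148, 8)/19368) - c(-59) = (10308/(15 + 37) + (39 - 148*8**2)/19368) - (-59)*(3 - 59) = (10308/52 + (39 - 148*64)*(1/19368)) - (-59)*(-56) = (10308*(1/52) + (39 - 9472)*(1/19368)) - 1*3304 = (2577/13 - 9433*1/19368) - 3304 = (2577/13 - 9433/19368) - 3304 = 49788707/251784 - 3304 = -782105629/251784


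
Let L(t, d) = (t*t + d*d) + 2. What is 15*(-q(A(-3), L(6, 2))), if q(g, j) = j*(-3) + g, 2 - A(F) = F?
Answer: 1815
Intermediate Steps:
L(t, d) = 2 + d**2 + t**2 (L(t, d) = (t**2 + d**2) + 2 = (d**2 + t**2) + 2 = 2 + d**2 + t**2)
A(F) = 2 - F
q(g, j) = g - 3*j (q(g, j) = -3*j + g = g - 3*j)
15*(-q(A(-3), L(6, 2))) = 15*(-((2 - 1*(-3)) - 3*(2 + 2**2 + 6**2))) = 15*(-((2 + 3) - 3*(2 + 4 + 36))) = 15*(-(5 - 3*42)) = 15*(-(5 - 126)) = 15*(-1*(-121)) = 15*121 = 1815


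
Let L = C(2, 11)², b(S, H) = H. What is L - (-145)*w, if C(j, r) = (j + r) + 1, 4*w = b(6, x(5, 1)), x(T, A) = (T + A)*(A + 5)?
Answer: 1501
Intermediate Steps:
x(T, A) = (5 + A)*(A + T) (x(T, A) = (A + T)*(5 + A) = (5 + A)*(A + T))
w = 9 (w = (1² + 5*1 + 5*5 + 1*5)/4 = (1 + 5 + 25 + 5)/4 = (¼)*36 = 9)
C(j, r) = 1 + j + r
L = 196 (L = (1 + 2 + 11)² = 14² = 196)
L - (-145)*w = 196 - (-145)*9 = 196 - 1*(-1305) = 196 + 1305 = 1501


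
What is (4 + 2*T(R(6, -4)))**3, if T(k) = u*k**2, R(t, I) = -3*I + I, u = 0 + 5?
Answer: 267089984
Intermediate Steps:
u = 5
R(t, I) = -2*I
T(k) = 5*k**2
(4 + 2*T(R(6, -4)))**3 = (4 + 2*(5*(-2*(-4))**2))**3 = (4 + 2*(5*8**2))**3 = (4 + 2*(5*64))**3 = (4 + 2*320)**3 = (4 + 640)**3 = 644**3 = 267089984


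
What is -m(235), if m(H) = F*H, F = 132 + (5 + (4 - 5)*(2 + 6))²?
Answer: -33135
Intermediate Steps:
F = 141 (F = 132 + (5 - 1*8)² = 132 + (5 - 8)² = 132 + (-3)² = 132 + 9 = 141)
m(H) = 141*H
-m(235) = -141*235 = -1*33135 = -33135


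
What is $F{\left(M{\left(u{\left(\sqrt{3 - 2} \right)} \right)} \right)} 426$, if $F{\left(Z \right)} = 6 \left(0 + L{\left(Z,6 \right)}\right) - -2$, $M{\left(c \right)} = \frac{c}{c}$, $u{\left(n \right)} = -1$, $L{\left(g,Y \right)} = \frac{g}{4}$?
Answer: $1491$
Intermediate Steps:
$L{\left(g,Y \right)} = \frac{g}{4}$ ($L{\left(g,Y \right)} = g \frac{1}{4} = \frac{g}{4}$)
$M{\left(c \right)} = 1$
$F{\left(Z \right)} = 2 + \frac{3 Z}{2}$ ($F{\left(Z \right)} = 6 \left(0 + \frac{Z}{4}\right) - -2 = 6 \frac{Z}{4} + 2 = \frac{3 Z}{2} + 2 = 2 + \frac{3 Z}{2}$)
$F{\left(M{\left(u{\left(\sqrt{3 - 2} \right)} \right)} \right)} 426 = \left(2 + \frac{3}{2} \cdot 1\right) 426 = \left(2 + \frac{3}{2}\right) 426 = \frac{7}{2} \cdot 426 = 1491$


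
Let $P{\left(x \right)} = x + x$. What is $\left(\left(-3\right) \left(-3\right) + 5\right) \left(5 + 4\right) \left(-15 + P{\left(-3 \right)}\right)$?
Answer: $-2646$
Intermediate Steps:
$P{\left(x \right)} = 2 x$
$\left(\left(-3\right) \left(-3\right) + 5\right) \left(5 + 4\right) \left(-15 + P{\left(-3 \right)}\right) = \left(\left(-3\right) \left(-3\right) + 5\right) \left(5 + 4\right) \left(-15 + 2 \left(-3\right)\right) = \left(9 + 5\right) 9 \left(-15 - 6\right) = 14 \cdot 9 \left(-21\right) = 126 \left(-21\right) = -2646$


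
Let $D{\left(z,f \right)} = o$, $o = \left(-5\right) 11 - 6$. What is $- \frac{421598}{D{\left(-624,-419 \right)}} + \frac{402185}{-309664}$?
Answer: $\frac{130529189787}{18889504} \approx 6910.1$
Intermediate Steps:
$o = -61$ ($o = -55 - 6 = -61$)
$D{\left(z,f \right)} = -61$
$- \frac{421598}{D{\left(-624,-419 \right)}} + \frac{402185}{-309664} = - \frac{421598}{-61} + \frac{402185}{-309664} = \left(-421598\right) \left(- \frac{1}{61}\right) + 402185 \left(- \frac{1}{309664}\right) = \frac{421598}{61} - \frac{402185}{309664} = \frac{130529189787}{18889504}$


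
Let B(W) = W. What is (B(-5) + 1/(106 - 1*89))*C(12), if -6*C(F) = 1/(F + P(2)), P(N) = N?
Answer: 1/17 ≈ 0.058824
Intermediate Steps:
C(F) = -1/(6*(2 + F)) (C(F) = -1/(6*(F + 2)) = -1/(6*(2 + F)))
(B(-5) + 1/(106 - 1*89))*C(12) = (-5 + 1/(106 - 1*89))*(-1/(12 + 6*12)) = (-5 + 1/(106 - 89))*(-1/(12 + 72)) = (-5 + 1/17)*(-1/84) = (-5 + 1/17)*(-1*1/84) = -84/17*(-1/84) = 1/17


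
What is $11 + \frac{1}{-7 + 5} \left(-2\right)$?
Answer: $12$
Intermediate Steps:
$11 + \frac{1}{-7 + 5} \left(-2\right) = 11 + \frac{1}{-2} \left(-2\right) = 11 - -1 = 11 + 1 = 12$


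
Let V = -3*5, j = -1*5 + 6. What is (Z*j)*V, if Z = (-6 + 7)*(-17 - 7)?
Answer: 360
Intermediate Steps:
Z = -24 (Z = 1*(-24) = -24)
j = 1 (j = -5 + 6 = 1)
V = -15
(Z*j)*V = -24*1*(-15) = -24*(-15) = 360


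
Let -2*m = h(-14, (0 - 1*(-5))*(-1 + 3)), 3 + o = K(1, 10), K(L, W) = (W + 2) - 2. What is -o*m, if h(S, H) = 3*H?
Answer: 105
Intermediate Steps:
K(L, W) = W (K(L, W) = (2 + W) - 2 = W)
o = 7 (o = -3 + 10 = 7)
m = -15 (m = -3*(0 - 1*(-5))*(-1 + 3)/2 = -3*(0 + 5)*2/2 = -3*5*2/2 = -3*10/2 = -½*30 = -15)
-o*m = -7*(-15) = -1*(-105) = 105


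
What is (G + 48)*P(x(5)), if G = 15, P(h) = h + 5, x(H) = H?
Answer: 630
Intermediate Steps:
P(h) = 5 + h
(G + 48)*P(x(5)) = (15 + 48)*(5 + 5) = 63*10 = 630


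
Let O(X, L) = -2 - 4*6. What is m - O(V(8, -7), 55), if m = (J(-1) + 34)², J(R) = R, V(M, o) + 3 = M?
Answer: 1115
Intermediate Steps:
V(M, o) = -3 + M
O(X, L) = -26 (O(X, L) = -2 - 24 = -26)
m = 1089 (m = (-1 + 34)² = 33² = 1089)
m - O(V(8, -7), 55) = 1089 - 1*(-26) = 1089 + 26 = 1115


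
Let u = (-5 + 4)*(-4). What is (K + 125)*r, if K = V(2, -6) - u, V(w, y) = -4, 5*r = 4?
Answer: 468/5 ≈ 93.600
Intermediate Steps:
r = ⅘ (r = (⅕)*4 = ⅘ ≈ 0.80000)
u = 4 (u = -1*(-4) = 4)
K = -8 (K = -4 - 1*4 = -4 - 4 = -8)
(K + 125)*r = (-8 + 125)*(⅘) = 117*(⅘) = 468/5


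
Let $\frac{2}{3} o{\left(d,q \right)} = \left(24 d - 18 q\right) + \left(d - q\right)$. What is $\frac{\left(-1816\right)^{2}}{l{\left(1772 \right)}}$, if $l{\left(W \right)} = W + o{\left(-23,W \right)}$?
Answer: $- \frac{6595712}{99185} \approx -66.499$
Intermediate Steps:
$o{\left(d,q \right)} = - \frac{57 q}{2} + \frac{75 d}{2}$ ($o{\left(d,q \right)} = \frac{3 \left(\left(24 d - 18 q\right) + \left(d - q\right)\right)}{2} = \frac{3 \left(\left(- 18 q + 24 d\right) + \left(d - q\right)\right)}{2} = \frac{3 \left(- 19 q + 25 d\right)}{2} = - \frac{57 q}{2} + \frac{75 d}{2}$)
$l{\left(W \right)} = - \frac{1725}{2} - \frac{55 W}{2}$ ($l{\left(W \right)} = W - \left(\frac{1725}{2} + \frac{57 W}{2}\right) = - \frac{1725}{2} - \frac{55 W}{2}$)
$\frac{\left(-1816\right)^{2}}{l{\left(1772 \right)}} = \frac{\left(-1816\right)^{2}}{- \frac{1725}{2} - 48730} = \frac{3297856}{- \frac{1725}{2} - 48730} = \frac{3297856}{- \frac{99185}{2}} = 3297856 \left(- \frac{2}{99185}\right) = - \frac{6595712}{99185}$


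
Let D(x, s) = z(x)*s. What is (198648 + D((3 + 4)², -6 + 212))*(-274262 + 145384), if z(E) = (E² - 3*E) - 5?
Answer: -85309761076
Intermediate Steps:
z(E) = -5 + E² - 3*E
D(x, s) = s*(-5 + x² - 3*x) (D(x, s) = (-5 + x² - 3*x)*s = s*(-5 + x² - 3*x))
(198648 + D((3 + 4)², -6 + 212))*(-274262 + 145384) = (198648 + (-6 + 212)*(-5 + ((3 + 4)²)² - 3*(3 + 4)²))*(-274262 + 145384) = (198648 + 206*(-5 + (7²)² - 3*7²))*(-128878) = (198648 + 206*(-5 + 49² - 3*49))*(-128878) = (198648 + 206*(-5 + 2401 - 147))*(-128878) = (198648 + 206*2249)*(-128878) = (198648 + 463294)*(-128878) = 661942*(-128878) = -85309761076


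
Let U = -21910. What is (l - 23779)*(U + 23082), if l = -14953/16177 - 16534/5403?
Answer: -2436278414355272/87404331 ≈ -2.7874e+7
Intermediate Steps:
l = -348261577/87404331 (l = -14953*1/16177 - 16534*1/5403 = -14953/16177 - 16534/5403 = -348261577/87404331 ≈ -3.9845)
(l - 23779)*(U + 23082) = (-348261577/87404331 - 23779)*(-21910 + 23082) = -2078735848426/87404331*1172 = -2436278414355272/87404331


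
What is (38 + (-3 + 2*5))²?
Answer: 2025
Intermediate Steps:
(38 + (-3 + 2*5))² = (38 + (-3 + 10))² = (38 + 7)² = 45² = 2025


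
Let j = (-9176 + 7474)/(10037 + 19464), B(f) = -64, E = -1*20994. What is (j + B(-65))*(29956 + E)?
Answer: -16936082892/29501 ≈ -5.7409e+5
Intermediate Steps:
E = -20994
j = -1702/29501 ≈ -0.057693
(j + B(-65))*(29956 + E) = (-1702/29501 - 64)*(29956 - 20994) = -1889766/29501*8962 = -16936082892/29501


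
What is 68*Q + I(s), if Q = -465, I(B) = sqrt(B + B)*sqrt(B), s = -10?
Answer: -31620 - 10*sqrt(2) ≈ -31634.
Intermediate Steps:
I(B) = B*sqrt(2) (I(B) = sqrt(2*B)*sqrt(B) = (sqrt(2)*sqrt(B))*sqrt(B) = B*sqrt(2))
68*Q + I(s) = 68*(-465) - 10*sqrt(2) = -31620 - 10*sqrt(2)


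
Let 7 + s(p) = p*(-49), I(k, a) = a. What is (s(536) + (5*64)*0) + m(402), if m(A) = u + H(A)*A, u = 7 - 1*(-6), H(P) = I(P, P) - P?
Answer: -26258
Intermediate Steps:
H(P) = 0 (H(P) = P - P = 0)
u = 13 (u = 7 + 6 = 13)
s(p) = -7 - 49*p (s(p) = -7 + p*(-49) = -7 - 49*p)
m(A) = 13 (m(A) = 13 + 0*A = 13 + 0 = 13)
(s(536) + (5*64)*0) + m(402) = ((-7 - 49*536) + (5*64)*0) + 13 = ((-7 - 26264) + 320*0) + 13 = (-26271 + 0) + 13 = -26271 + 13 = -26258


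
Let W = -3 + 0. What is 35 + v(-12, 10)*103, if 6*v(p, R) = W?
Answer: -33/2 ≈ -16.500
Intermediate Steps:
W = -3
v(p, R) = -1/2 (v(p, R) = (1/6)*(-3) = -1/2)
35 + v(-12, 10)*103 = 35 - 1/2*103 = 35 - 103/2 = -33/2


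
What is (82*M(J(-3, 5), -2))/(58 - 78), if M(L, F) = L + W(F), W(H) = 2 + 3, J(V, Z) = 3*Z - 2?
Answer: -369/5 ≈ -73.800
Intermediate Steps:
J(V, Z) = -2 + 3*Z
W(H) = 5
M(L, F) = 5 + L (M(L, F) = L + 5 = 5 + L)
(82*M(J(-3, 5), -2))/(58 - 78) = (82*(5 + (-2 + 3*5)))/(58 - 78) = (82*(5 + (-2 + 15)))/(-20) = (82*(5 + 13))*(-1/20) = (82*18)*(-1/20) = 1476*(-1/20) = -369/5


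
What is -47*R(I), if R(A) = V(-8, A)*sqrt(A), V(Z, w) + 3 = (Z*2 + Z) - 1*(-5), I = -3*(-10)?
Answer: 1034*sqrt(30) ≈ 5663.5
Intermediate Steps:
I = 30
V(Z, w) = 2 + 3*Z (V(Z, w) = -3 + ((Z*2 + Z) - 1*(-5)) = -3 + ((2*Z + Z) + 5) = -3 + (3*Z + 5) = -3 + (5 + 3*Z) = 2 + 3*Z)
R(A) = -22*sqrt(A) (R(A) = (2 + 3*(-8))*sqrt(A) = (2 - 24)*sqrt(A) = -22*sqrt(A))
-47*R(I) = -(-1034)*sqrt(30) = 1034*sqrt(30)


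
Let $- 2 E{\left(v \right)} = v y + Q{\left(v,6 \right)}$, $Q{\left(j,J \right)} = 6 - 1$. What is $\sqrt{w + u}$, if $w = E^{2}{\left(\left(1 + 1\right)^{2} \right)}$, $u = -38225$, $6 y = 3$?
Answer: $\frac{i \sqrt{152851}}{2} \approx 195.48 i$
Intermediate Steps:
$Q{\left(j,J \right)} = 5$ ($Q{\left(j,J \right)} = 6 - 1 = 5$)
$y = \frac{1}{2}$ ($y = \frac{1}{6} \cdot 3 = \frac{1}{2} \approx 0.5$)
$E{\left(v \right)} = - \frac{5}{2} - \frac{v}{4}$ ($E{\left(v \right)} = - \frac{v \frac{1}{2} + 5}{2} = - \frac{\frac{v}{2} + 5}{2} = - \frac{5 + \frac{v}{2}}{2} = - \frac{5}{2} - \frac{v}{4}$)
$w = \frac{49}{4}$ ($w = \left(- \frac{5}{2} - \frac{\left(1 + 1\right)^{2}}{4}\right)^{2} = \left(- \frac{5}{2} - \frac{2^{2}}{4}\right)^{2} = \left(- \frac{5}{2} - 1\right)^{2} = \left(- \frac{7}{2}\right)^{2} = \frac{49}{4} \approx 12.25$)
$\sqrt{w + u} = \sqrt{\frac{49}{4} - 38225} = \sqrt{- \frac{152851}{4}} = \frac{i \sqrt{152851}}{2}$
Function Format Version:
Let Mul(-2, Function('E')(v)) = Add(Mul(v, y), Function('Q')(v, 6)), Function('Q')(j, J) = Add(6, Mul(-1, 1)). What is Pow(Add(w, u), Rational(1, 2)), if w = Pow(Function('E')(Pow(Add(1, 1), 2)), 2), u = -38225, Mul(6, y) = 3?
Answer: Mul(Rational(1, 2), I, Pow(152851, Rational(1, 2))) ≈ Mul(195.48, I)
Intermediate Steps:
Function('Q')(j, J) = 5 (Function('Q')(j, J) = Add(6, -1) = 5)
y = Rational(1, 2) (y = Mul(Rational(1, 6), 3) = Rational(1, 2) ≈ 0.50000)
Function('E')(v) = Add(Rational(-5, 2), Mul(Rational(-1, 4), v)) (Function('E')(v) = Mul(Rational(-1, 2), Add(Mul(v, Rational(1, 2)), 5)) = Mul(Rational(-1, 2), Add(Mul(Rational(1, 2), v), 5)) = Mul(Rational(-1, 2), Add(5, Mul(Rational(1, 2), v))) = Add(Rational(-5, 2), Mul(Rational(-1, 4), v)))
w = Rational(49, 4) (w = Pow(Add(Rational(-5, 2), Mul(Rational(-1, 4), Pow(Add(1, 1), 2))), 2) = Pow(Add(Rational(-5, 2), Mul(Rational(-1, 4), Pow(2, 2))), 2) = Pow(Add(Rational(-5, 2), Mul(Rational(-1, 4), 4)), 2) = Pow(Add(Rational(-5, 2), -1), 2) = Pow(Rational(-7, 2), 2) = Rational(49, 4) ≈ 12.250)
Pow(Add(w, u), Rational(1, 2)) = Pow(Add(Rational(49, 4), -38225), Rational(1, 2)) = Pow(Rational(-152851, 4), Rational(1, 2)) = Mul(Rational(1, 2), I, Pow(152851, Rational(1, 2)))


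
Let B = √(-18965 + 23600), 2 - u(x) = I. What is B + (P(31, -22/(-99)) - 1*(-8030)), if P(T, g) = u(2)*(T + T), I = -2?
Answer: 8278 + 3*√515 ≈ 8346.1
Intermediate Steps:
u(x) = 4 (u(x) = 2 - 1*(-2) = 2 + 2 = 4)
B = 3*√515 (B = √4635 = 3*√515 ≈ 68.081)
P(T, g) = 8*T (P(T, g) = 4*(T + T) = 4*(2*T) = 8*T)
B + (P(31, -22/(-99)) - 1*(-8030)) = 3*√515 + (8*31 - 1*(-8030)) = 3*√515 + (248 + 8030) = 3*√515 + 8278 = 8278 + 3*√515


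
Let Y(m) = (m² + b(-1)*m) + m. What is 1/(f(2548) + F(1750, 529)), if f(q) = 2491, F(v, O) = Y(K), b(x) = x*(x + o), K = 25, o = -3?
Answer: 1/3241 ≈ 0.00030855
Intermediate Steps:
b(x) = x*(-3 + x) (b(x) = x*(x - 3) = x*(-3 + x))
Y(m) = m² + 5*m (Y(m) = (m² + (-(-3 - 1))*m) + m = (m² + (-1*(-4))*m) + m = (m² + 4*m) + m = m² + 5*m)
F(v, O) = 750 (F(v, O) = 25*(5 + 25) = 25*30 = 750)
1/(f(2548) + F(1750, 529)) = 1/(2491 + 750) = 1/3241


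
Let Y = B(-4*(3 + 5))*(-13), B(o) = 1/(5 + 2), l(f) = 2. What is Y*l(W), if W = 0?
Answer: -26/7 ≈ -3.7143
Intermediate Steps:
B(o) = ⅐ (B(o) = 1/7 = ⅐)
Y = -13/7 (Y = (⅐)*(-13) = -13/7 ≈ -1.8571)
Y*l(W) = -13/7*2 = -26/7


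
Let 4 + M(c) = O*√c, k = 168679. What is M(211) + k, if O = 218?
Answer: 168675 + 218*√211 ≈ 1.7184e+5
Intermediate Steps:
M(c) = -4 + 218*√c
M(211) + k = (-4 + 218*√211) + 168679 = 168675 + 218*√211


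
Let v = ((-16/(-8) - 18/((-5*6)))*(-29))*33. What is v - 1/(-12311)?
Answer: -153161146/61555 ≈ -2488.2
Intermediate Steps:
v = -12441/5 (v = ((-16*(-⅛) - 18/(-30))*(-29))*33 = ((2 - 18*(-1/30))*(-29))*33 = ((2 + ⅗)*(-29))*33 = ((13/5)*(-29))*33 = -377/5*33 = -12441/5 ≈ -2488.2)
v - 1/(-12311) = -12441/5 - 1/(-12311) = -12441/5 - 1*(-1/12311) = -12441/5 + 1/12311 = -153161146/61555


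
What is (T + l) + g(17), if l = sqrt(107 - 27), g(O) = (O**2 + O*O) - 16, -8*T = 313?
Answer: 4183/8 + 4*sqrt(5) ≈ 531.82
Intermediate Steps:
T = -313/8 (T = -1/8*313 = -313/8 ≈ -39.125)
g(O) = -16 + 2*O**2 (g(O) = (O**2 + O**2) - 16 = 2*O**2 - 16 = -16 + 2*O**2)
l = 4*sqrt(5) (l = sqrt(80) = 4*sqrt(5) ≈ 8.9443)
(T + l) + g(17) = (-313/8 + 4*sqrt(5)) + (-16 + 2*17**2) = (-313/8 + 4*sqrt(5)) + (-16 + 2*289) = (-313/8 + 4*sqrt(5)) + (-16 + 578) = (-313/8 + 4*sqrt(5)) + 562 = 4183/8 + 4*sqrt(5)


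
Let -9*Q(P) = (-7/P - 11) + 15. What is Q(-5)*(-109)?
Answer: 327/5 ≈ 65.400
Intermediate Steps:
Q(P) = -4/9 + 7/(9*P) (Q(P) = -((-7/P - 11) + 15)/9 = -((-11 - 7/P) + 15)/9 = -(4 - 7/P)/9 = -4/9 + 7/(9*P))
Q(-5)*(-109) = ((⅑)*(7 - 4*(-5))/(-5))*(-109) = ((⅑)*(-⅕)*(7 + 20))*(-109) = ((⅑)*(-⅕)*27)*(-109) = -⅗*(-109) = 327/5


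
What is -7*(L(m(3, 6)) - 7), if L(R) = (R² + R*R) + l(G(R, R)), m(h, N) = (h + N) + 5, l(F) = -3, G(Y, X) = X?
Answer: -2674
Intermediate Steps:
m(h, N) = 5 + N + h (m(h, N) = (N + h) + 5 = 5 + N + h)
L(R) = -3 + 2*R² (L(R) = (R² + R*R) - 3 = (R² + R²) - 3 = 2*R² - 3 = -3 + 2*R²)
-7*(L(m(3, 6)) - 7) = -7*((-3 + 2*(5 + 6 + 3)²) - 7) = -7*((-3 + 2*14²) - 7) = -7*((-3 + 2*196) - 7) = -7*((-3 + 392) - 7) = -7*(389 - 7) = -7*382 = -2674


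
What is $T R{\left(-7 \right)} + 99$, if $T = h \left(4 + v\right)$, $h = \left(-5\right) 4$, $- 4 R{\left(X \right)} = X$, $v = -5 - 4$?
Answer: $274$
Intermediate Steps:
$v = -9$
$R{\left(X \right)} = - \frac{X}{4}$
$h = -20$
$T = 100$ ($T = - 20 \left(4 - 9\right) = \left(-20\right) \left(-5\right) = 100$)
$T R{\left(-7 \right)} + 99 = 100 \left(\left(- \frac{1}{4}\right) \left(-7\right)\right) + 99 = 100 \cdot \frac{7}{4} + 99 = 175 + 99 = 274$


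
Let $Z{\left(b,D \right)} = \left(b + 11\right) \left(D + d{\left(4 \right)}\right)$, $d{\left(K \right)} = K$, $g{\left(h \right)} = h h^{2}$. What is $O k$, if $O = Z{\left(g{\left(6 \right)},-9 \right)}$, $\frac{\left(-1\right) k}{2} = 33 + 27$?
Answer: $136200$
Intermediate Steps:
$g{\left(h \right)} = h^{3}$
$k = -120$ ($k = - 2 \left(33 + 27\right) = \left(-2\right) 60 = -120$)
$Z{\left(b,D \right)} = \left(4 + D\right) \left(11 + b\right)$ ($Z{\left(b,D \right)} = \left(b + 11\right) \left(D + 4\right) = \left(11 + b\right) \left(4 + D\right) = \left(4 + D\right) \left(11 + b\right)$)
$O = -1135$ ($O = 44 + 4 \cdot 6^{3} + 11 \left(-9\right) - 9 \cdot 6^{3} = 44 + 4 \cdot 216 - 99 - 1944 = 44 + 864 - 99 - 1944 = -1135$)
$O k = \left(-1135\right) \left(-120\right) = 136200$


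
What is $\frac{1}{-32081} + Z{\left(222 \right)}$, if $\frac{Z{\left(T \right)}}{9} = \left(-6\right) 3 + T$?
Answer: $\frac{58900715}{32081} \approx 1836.0$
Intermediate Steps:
$Z{\left(T \right)} = -162 + 9 T$ ($Z{\left(T \right)} = 9 \left(\left(-6\right) 3 + T\right) = 9 \left(-18 + T\right) = -162 + 9 T$)
$\frac{1}{-32081} + Z{\left(222 \right)} = \frac{1}{-32081} + \left(-162 + 9 \cdot 222\right) = - \frac{1}{32081} + \left(-162 + 1998\right) = - \frac{1}{32081} + 1836 = \frac{58900715}{32081}$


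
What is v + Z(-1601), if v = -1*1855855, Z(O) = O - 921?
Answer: -1858377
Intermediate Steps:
Z(O) = -921 + O
v = -1855855
v + Z(-1601) = -1855855 + (-921 - 1601) = -1855855 - 2522 = -1858377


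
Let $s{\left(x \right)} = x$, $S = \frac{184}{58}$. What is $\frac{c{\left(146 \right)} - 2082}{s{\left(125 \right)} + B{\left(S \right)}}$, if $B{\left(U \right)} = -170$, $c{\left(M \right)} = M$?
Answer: $\frac{1936}{45} \approx 43.022$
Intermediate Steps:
$S = \frac{92}{29}$ ($S = 184 \cdot \frac{1}{58} = \frac{92}{29} \approx 3.1724$)
$\frac{c{\left(146 \right)} - 2082}{s{\left(125 \right)} + B{\left(S \right)}} = \frac{146 - 2082}{125 - 170} = - \frac{1936}{-45} = \left(-1936\right) \left(- \frac{1}{45}\right) = \frac{1936}{45}$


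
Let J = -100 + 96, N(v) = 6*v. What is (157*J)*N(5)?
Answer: -18840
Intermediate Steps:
J = -4
(157*J)*N(5) = (157*(-4))*(6*5) = -628*30 = -18840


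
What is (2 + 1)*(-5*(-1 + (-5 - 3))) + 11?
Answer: 146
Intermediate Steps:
(2 + 1)*(-5*(-1 + (-5 - 3))) + 11 = 3*(-5*(-1 - 8)) + 11 = 3*(-5*(-9)) + 11 = 3*45 + 11 = 135 + 11 = 146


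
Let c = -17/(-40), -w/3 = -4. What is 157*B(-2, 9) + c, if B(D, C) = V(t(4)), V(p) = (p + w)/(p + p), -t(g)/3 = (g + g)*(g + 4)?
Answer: 11843/160 ≈ 74.019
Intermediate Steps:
w = 12 (w = -3*(-4) = 12)
t(g) = -6*g*(4 + g) (t(g) = -3*(g + g)*(g + 4) = -3*2*g*(4 + g) = -6*g*(4 + g))
V(p) = (12 + p)/(2*p) (V(p) = (p + 12)/(p + p) = (12 + p)/((2*p)) = (12 + p)*(1/(2*p)) = (12 + p)/(2*p))
c = 17/40 (c = -17*(-1/40) = 17/40 ≈ 0.42500)
B(D, C) = 15/32 (B(D, C) = (12 - 6*4*(4 + 4))/(2*((-6*4*(4 + 4)))) = (12 - 6*4*8)/(2*((-6*4*8))) = (½)*(12 - 192)/(-192) = (½)*(-1/192)*(-180) = 15/32)
157*B(-2, 9) + c = 157*(15/32) + 17/40 = 2355/32 + 17/40 = 11843/160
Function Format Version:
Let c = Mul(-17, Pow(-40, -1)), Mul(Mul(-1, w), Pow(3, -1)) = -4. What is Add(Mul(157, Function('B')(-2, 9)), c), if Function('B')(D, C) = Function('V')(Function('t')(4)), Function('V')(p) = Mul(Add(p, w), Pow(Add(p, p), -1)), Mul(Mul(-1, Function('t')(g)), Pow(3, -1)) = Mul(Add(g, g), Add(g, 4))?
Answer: Rational(11843, 160) ≈ 74.019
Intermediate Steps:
w = 12 (w = Mul(-3, -4) = 12)
Function('t')(g) = Mul(-6, g, Add(4, g)) (Function('t')(g) = Mul(-3, Mul(Add(g, g), Add(g, 4))) = Mul(-3, Mul(Mul(2, g), Add(4, g))) = Mul(-3, Mul(2, g, Add(4, g))) = Mul(-6, g, Add(4, g)))
Function('V')(p) = Mul(Rational(1, 2), Pow(p, -1), Add(12, p)) (Function('V')(p) = Mul(Add(p, 12), Pow(Add(p, p), -1)) = Mul(Add(12, p), Pow(Mul(2, p), -1)) = Mul(Add(12, p), Mul(Rational(1, 2), Pow(p, -1))) = Mul(Rational(1, 2), Pow(p, -1), Add(12, p)))
c = Rational(17, 40) (c = Mul(-17, Rational(-1, 40)) = Rational(17, 40) ≈ 0.42500)
Function('B')(D, C) = Rational(15, 32) (Function('B')(D, C) = Mul(Rational(1, 2), Pow(Mul(-6, 4, Add(4, 4)), -1), Add(12, Mul(-6, 4, Add(4, 4)))) = Mul(Rational(1, 2), Pow(Mul(-6, 4, 8), -1), Add(12, Mul(-6, 4, 8))) = Mul(Rational(1, 2), Pow(-192, -1), Add(12, -192)) = Mul(Rational(1, 2), Rational(-1, 192), -180) = Rational(15, 32))
Add(Mul(157, Function('B')(-2, 9)), c) = Add(Mul(157, Rational(15, 32)), Rational(17, 40)) = Add(Rational(2355, 32), Rational(17, 40)) = Rational(11843, 160)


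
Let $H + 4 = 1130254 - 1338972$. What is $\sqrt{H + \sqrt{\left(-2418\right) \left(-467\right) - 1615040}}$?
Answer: $\sqrt{-208722 + i \sqrt{485834}} \approx 0.7628 + 456.86 i$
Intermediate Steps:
$H = -208722$ ($H = -4 + \left(1130254 - 1338972\right) = -4 - 208718 = -208722$)
$\sqrt{H + \sqrt{\left(-2418\right) \left(-467\right) - 1615040}} = \sqrt{-208722 + \sqrt{\left(-2418\right) \left(-467\right) - 1615040}} = \sqrt{-208722 + \sqrt{1129206 - 1615040}} = \sqrt{-208722 + \sqrt{-485834}} = \sqrt{-208722 + i \sqrt{485834}}$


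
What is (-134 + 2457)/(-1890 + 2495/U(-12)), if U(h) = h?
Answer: -27876/25175 ≈ -1.1073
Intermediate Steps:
(-134 + 2457)/(-1890 + 2495/U(-12)) = (-134 + 2457)/(-1890 + 2495/(-12)) = 2323/(-1890 + 2495*(-1/12)) = 2323/(-1890 - 2495/12) = 2323/(-25175/12) = 2323*(-12/25175) = -27876/25175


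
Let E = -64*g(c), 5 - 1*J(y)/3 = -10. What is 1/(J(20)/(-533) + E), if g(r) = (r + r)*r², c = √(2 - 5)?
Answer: -2665/13963542753 - 36363392*I*√3/41890628259 ≈ -1.9085e-7 - 0.0015035*I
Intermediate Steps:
J(y) = 45 (J(y) = 15 - 3*(-10) = 15 + 30 = 45)
c = I*√3 (c = √(-3) = I*√3 ≈ 1.732*I)
g(r) = 2*r³ (g(r) = (2*r)*r² = 2*r³)
E = 384*I*√3 (E = -128*(I*√3)³ = -128*(-3*I*√3) = -(-384)*I*√3 = 384*I*√3 ≈ 665.11*I)
1/(J(20)/(-533) + E) = 1/(45/(-533) + 384*I*√3) = 1/(45*(-1/533) + 384*I*√3) = 1/(-45/533 + 384*I*√3)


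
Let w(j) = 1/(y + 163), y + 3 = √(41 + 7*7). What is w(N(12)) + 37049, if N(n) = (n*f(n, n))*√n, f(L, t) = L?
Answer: 94512015/2551 - 3*√10/25510 ≈ 37049.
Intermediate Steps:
y = -3 + 3*√10 (y = -3 + √(41 + 7*7) = -3 + √(41 + 49) = -3 + √90 = -3 + 3*√10 ≈ 6.4868)
N(n) = n^(5/2) (N(n) = (n*n)*√n = n²*√n = n^(5/2))
w(j) = 1/(160 + 3*√10) (w(j) = 1/((-3 + 3*√10) + 163) = 1/(160 + 3*√10))
w(N(12)) + 37049 = (16/2551 - 3*√10/25510) + 37049 = 94512015/2551 - 3*√10/25510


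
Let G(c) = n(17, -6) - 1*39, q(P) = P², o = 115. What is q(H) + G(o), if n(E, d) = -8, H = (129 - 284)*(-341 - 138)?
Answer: 5512319978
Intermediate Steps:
H = 74245 (H = -155*(-479) = 74245)
G(c) = -47 (G(c) = -8 - 1*39 = -8 - 39 = -47)
q(H) + G(o) = 74245² - 47 = 5512320025 - 47 = 5512319978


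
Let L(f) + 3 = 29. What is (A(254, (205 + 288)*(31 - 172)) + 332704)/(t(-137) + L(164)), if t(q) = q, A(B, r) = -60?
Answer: -332644/111 ≈ -2996.8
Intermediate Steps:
L(f) = 26 (L(f) = -3 + 29 = 26)
(A(254, (205 + 288)*(31 - 172)) + 332704)/(t(-137) + L(164)) = (-60 + 332704)/(-137 + 26) = 332644/(-111) = 332644*(-1/111) = -332644/111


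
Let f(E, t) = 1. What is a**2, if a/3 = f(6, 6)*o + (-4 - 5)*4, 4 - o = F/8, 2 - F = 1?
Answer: 594441/64 ≈ 9288.1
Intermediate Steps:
F = 1 (F = 2 - 1*1 = 2 - 1 = 1)
o = 31/8 (o = 4 - 1/8 = 31/8 ≈ 3.8750)
a = -771/8 (a = 3*(1*(31/8) + (-4 - 5)*4) = 3*(31/8 - 9*4) = 3*(31/8 - 36) = 3*(-257/8) = -771/8 ≈ -96.375)
a**2 = (-771/8)**2 = 594441/64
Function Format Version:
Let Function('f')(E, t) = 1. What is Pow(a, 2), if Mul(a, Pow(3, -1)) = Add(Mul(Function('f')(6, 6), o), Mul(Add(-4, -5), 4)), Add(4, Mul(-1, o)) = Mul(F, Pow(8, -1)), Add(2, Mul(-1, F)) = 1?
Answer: Rational(594441, 64) ≈ 9288.1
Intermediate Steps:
F = 1 (F = Add(2, Mul(-1, 1)) = Add(2, -1) = 1)
o = Rational(31, 8) (o = Add(4, Mul(-1, Mul(1, Pow(8, -1)))) = Add(4, Mul(-1, Mul(1, Rational(1, 8)))) = Add(4, Mul(-1, Rational(1, 8))) = Add(4, Rational(-1, 8)) = Rational(31, 8) ≈ 3.8750)
a = Rational(-771, 8) (a = Mul(3, Add(Mul(1, Rational(31, 8)), Mul(Add(-4, -5), 4))) = Mul(3, Add(Rational(31, 8), Mul(-9, 4))) = Mul(3, Add(Rational(31, 8), -36)) = Mul(3, Rational(-257, 8)) = Rational(-771, 8) ≈ -96.375)
Pow(a, 2) = Pow(Rational(-771, 8), 2) = Rational(594441, 64)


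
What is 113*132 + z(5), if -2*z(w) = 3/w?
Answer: 149157/10 ≈ 14916.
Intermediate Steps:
z(w) = -3/(2*w)
113*132 + z(5) = 113*132 - 3/2/5 = 14916 - 3/2*1/5 = 14916 - 3/10 = 149157/10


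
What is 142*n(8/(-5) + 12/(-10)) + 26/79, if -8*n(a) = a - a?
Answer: 26/79 ≈ 0.32911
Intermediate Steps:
n(a) = 0 (n(a) = -(a - a)/8 = -1/8*0 = 0)
142*n(8/(-5) + 12/(-10)) + 26/79 = 142*0 + 26/79 = 0 + 26*(1/79) = 0 + 26/79 = 26/79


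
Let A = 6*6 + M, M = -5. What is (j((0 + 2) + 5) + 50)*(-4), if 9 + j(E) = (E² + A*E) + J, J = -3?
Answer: -1216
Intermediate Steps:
A = 31 (A = 6*6 - 5 = 36 - 5 = 31)
j(E) = -12 + E² + 31*E (j(E) = -9 + ((E² + 31*E) - 3) = -9 + (-3 + E² + 31*E) = -12 + E² + 31*E)
(j((0 + 2) + 5) + 50)*(-4) = ((-12 + ((0 + 2) + 5)² + 31*((0 + 2) + 5)) + 50)*(-4) = ((-12 + (2 + 5)² + 31*(2 + 5)) + 50)*(-4) = ((-12 + 7² + 31*7) + 50)*(-4) = ((-12 + 49 + 217) + 50)*(-4) = (254 + 50)*(-4) = 304*(-4) = -1216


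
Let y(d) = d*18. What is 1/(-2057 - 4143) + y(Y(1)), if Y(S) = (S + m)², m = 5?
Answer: 4017599/6200 ≈ 648.00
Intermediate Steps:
Y(S) = (5 + S)² (Y(S) = (S + 5)² = (5 + S)²)
y(d) = 18*d
1/(-2057 - 4143) + y(Y(1)) = 1/(-2057 - 4143) + 18*(5 + 1)² = 1/(-6200) + 18*6² = -1/6200 + 18*36 = -1/6200 + 648 = 4017599/6200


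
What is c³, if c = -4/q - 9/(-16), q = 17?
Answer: 704969/20123648 ≈ 0.035032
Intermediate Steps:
c = 89/272 (c = -4/17 - 9/(-16) = -4*1/17 - 9*(-1/16) = -4/17 + 9/16 = 89/272 ≈ 0.32721)
c³ = (89/272)³ = 704969/20123648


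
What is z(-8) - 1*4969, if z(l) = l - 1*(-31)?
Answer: -4946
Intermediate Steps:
z(l) = 31 + l (z(l) = l + 31 = 31 + l)
z(-8) - 1*4969 = (31 - 8) - 1*4969 = 23 - 4969 = -4946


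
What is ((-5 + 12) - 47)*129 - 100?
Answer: -5260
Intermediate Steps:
((-5 + 12) - 47)*129 - 100 = (7 - 47)*129 - 100 = -40*129 - 100 = -5160 - 100 = -5260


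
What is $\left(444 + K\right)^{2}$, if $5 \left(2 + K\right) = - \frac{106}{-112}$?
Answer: $\frac{15329658969}{78400} \approx 1.9553 \cdot 10^{5}$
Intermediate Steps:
$K = - \frac{507}{280}$ ($K = -2 + \frac{\left(-106\right) \frac{1}{-112}}{5} = -2 + \frac{\left(-106\right) \left(- \frac{1}{112}\right)}{5} = -2 + \frac{1}{5} \cdot \frac{53}{56} = -2 + \frac{53}{280} = - \frac{507}{280} \approx -1.8107$)
$\left(444 + K\right)^{2} = \left(444 - \frac{507}{280}\right)^{2} = \left(\frac{123813}{280}\right)^{2} = \frac{15329658969}{78400}$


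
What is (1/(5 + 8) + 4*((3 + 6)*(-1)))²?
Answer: 218089/169 ≈ 1290.5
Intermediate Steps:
(1/(5 + 8) + 4*((3 + 6)*(-1)))² = (1/13 + 4*(9*(-1)))² = (1/13 + 4*(-9))² = (1/13 - 36)² = (-467/13)² = 218089/169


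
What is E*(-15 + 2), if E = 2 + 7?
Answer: -117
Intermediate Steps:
E = 9
E*(-15 + 2) = 9*(-15 + 2) = 9*(-13) = -117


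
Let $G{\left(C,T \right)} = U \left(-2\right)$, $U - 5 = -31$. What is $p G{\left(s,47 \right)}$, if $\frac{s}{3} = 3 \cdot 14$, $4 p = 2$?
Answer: $26$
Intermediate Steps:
$p = \frac{1}{2}$ ($p = \frac{1}{4} \cdot 2 = \frac{1}{2} \approx 0.5$)
$U = -26$ ($U = 5 - 31 = -26$)
$s = 126$ ($s = 3 \cdot 3 \cdot 14 = 3 \cdot 42 = 126$)
$G{\left(C,T \right)} = 52$ ($G{\left(C,T \right)} = \left(-26\right) \left(-2\right) = 52$)
$p G{\left(s,47 \right)} = \frac{1}{2} \cdot 52 = 26$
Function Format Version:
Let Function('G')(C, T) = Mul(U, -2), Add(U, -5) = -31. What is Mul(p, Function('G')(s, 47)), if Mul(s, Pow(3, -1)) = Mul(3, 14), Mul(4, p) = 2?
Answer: 26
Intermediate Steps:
p = Rational(1, 2) (p = Mul(Rational(1, 4), 2) = Rational(1, 2) ≈ 0.50000)
U = -26 (U = Add(5, -31) = -26)
s = 126 (s = Mul(3, Mul(3, 14)) = Mul(3, 42) = 126)
Function('G')(C, T) = 52 (Function('G')(C, T) = Mul(-26, -2) = 52)
Mul(p, Function('G')(s, 47)) = Mul(Rational(1, 2), 52) = 26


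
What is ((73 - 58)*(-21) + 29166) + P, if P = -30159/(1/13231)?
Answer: -399004878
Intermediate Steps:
P = -399033729 (P = -30159/1/13231 = -30159*13231 = -399033729)
((73 - 58)*(-21) + 29166) + P = ((73 - 58)*(-21) + 29166) - 399033729 = (15*(-21) + 29166) - 399033729 = (-315 + 29166) - 399033729 = 28851 - 399033729 = -399004878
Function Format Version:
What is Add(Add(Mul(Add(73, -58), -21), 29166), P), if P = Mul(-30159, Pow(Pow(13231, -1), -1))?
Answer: -399004878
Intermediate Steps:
P = -399033729 (P = Mul(-30159, Pow(Rational(1, 13231), -1)) = Mul(-30159, 13231) = -399033729)
Add(Add(Mul(Add(73, -58), -21), 29166), P) = Add(Add(Mul(Add(73, -58), -21), 29166), -399033729) = Add(Add(Mul(15, -21), 29166), -399033729) = Add(Add(-315, 29166), -399033729) = Add(28851, -399033729) = -399004878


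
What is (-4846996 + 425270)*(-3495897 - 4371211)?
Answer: 34786195988408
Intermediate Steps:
(-4846996 + 425270)*(-3495897 - 4371211) = -4421726*(-7867108) = 34786195988408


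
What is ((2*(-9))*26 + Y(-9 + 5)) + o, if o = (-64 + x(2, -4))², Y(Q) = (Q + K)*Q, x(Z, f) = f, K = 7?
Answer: 4144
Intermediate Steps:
Y(Q) = Q*(7 + Q) (Y(Q) = (Q + 7)*Q = (7 + Q)*Q = Q*(7 + Q))
o = 4624 (o = (-64 - 4)² = (-68)² = 4624)
((2*(-9))*26 + Y(-9 + 5)) + o = ((2*(-9))*26 + (-9 + 5)*(7 + (-9 + 5))) + 4624 = (-18*26 - 4*(7 - 4)) + 4624 = (-468 - 4*3) + 4624 = (-468 - 12) + 4624 = -480 + 4624 = 4144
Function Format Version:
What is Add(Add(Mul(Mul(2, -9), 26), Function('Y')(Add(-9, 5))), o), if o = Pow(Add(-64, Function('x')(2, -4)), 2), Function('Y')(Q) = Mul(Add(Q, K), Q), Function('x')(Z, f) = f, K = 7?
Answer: 4144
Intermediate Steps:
Function('Y')(Q) = Mul(Q, Add(7, Q)) (Function('Y')(Q) = Mul(Add(Q, 7), Q) = Mul(Add(7, Q), Q) = Mul(Q, Add(7, Q)))
o = 4624 (o = Pow(Add(-64, -4), 2) = Pow(-68, 2) = 4624)
Add(Add(Mul(Mul(2, -9), 26), Function('Y')(Add(-9, 5))), o) = Add(Add(Mul(Mul(2, -9), 26), Mul(Add(-9, 5), Add(7, Add(-9, 5)))), 4624) = Add(Add(Mul(-18, 26), Mul(-4, Add(7, -4))), 4624) = Add(Add(-468, Mul(-4, 3)), 4624) = Add(Add(-468, -12), 4624) = Add(-480, 4624) = 4144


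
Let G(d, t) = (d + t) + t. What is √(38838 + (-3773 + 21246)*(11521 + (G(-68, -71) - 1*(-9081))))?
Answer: √356348254 ≈ 18877.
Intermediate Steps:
G(d, t) = d + 2*t
√(38838 + (-3773 + 21246)*(11521 + (G(-68, -71) - 1*(-9081)))) = √(38838 + (-3773 + 21246)*(11521 + ((-68 + 2*(-71)) - 1*(-9081)))) = √(38838 + 17473*(11521 + ((-68 - 142) + 9081))) = √(38838 + 17473*(11521 + (-210 + 9081))) = √(38838 + 17473*(11521 + 8871)) = √(38838 + 17473*20392) = √(38838 + 356309416) = √356348254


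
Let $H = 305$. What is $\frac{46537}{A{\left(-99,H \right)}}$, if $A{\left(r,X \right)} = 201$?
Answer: $\frac{46537}{201} \approx 231.53$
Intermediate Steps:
$\frac{46537}{A{\left(-99,H \right)}} = \frac{46537}{201}$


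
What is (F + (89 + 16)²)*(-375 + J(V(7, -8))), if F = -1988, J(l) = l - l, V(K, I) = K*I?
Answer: -3388875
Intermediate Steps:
V(K, I) = I*K
J(l) = 0
(F + (89 + 16)²)*(-375 + J(V(7, -8))) = (-1988 + (89 + 16)²)*(-375 + 0) = (-1988 + 105²)*(-375) = (-1988 + 11025)*(-375) = 9037*(-375) = -3388875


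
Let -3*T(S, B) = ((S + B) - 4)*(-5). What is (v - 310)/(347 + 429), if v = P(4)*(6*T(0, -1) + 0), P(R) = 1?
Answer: -45/97 ≈ -0.46392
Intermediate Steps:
T(S, B) = -20/3 + 5*B/3 + 5*S/3 (T(S, B) = -((S + B) - 4)*(-5)/3 = -((B + S) - 4)*(-5)/3 = -(-4 + B + S)*(-5)/3 = -(20 - 5*B - 5*S)/3 = -20/3 + 5*B/3 + 5*S/3)
v = -50 (v = 1*(6*(-20/3 + (5/3)*(-1) + (5/3)*0) + 0) = 1*(6*(-20/3 - 5/3 + 0) + 0) = 1*(6*(-25/3) + 0) = 1*(-50 + 0) = 1*(-50) = -50)
(v - 310)/(347 + 429) = (-50 - 310)/(347 + 429) = -360/776 = -360*1/776 = -45/97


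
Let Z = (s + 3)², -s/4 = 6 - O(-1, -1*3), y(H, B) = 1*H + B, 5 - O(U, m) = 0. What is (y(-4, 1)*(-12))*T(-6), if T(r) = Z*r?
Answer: -216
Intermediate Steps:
O(U, m) = 5 (O(U, m) = 5 - 1*0 = 5 + 0 = 5)
y(H, B) = B + H (y(H, B) = H + B = B + H)
s = -4 (s = -4*(6 - 1*5) = -4*(6 - 5) = -4*1 = -4)
Z = 1 (Z = (-4 + 3)² = (-1)² = 1)
T(r) = r (T(r) = 1*r = r)
(y(-4, 1)*(-12))*T(-6) = ((1 - 4)*(-12))*(-6) = -3*(-12)*(-6) = 36*(-6) = -216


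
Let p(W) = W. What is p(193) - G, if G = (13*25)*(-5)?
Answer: 1818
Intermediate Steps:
G = -1625 (G = 325*(-5) = -1625)
p(193) - G = 193 - 1*(-1625) = 193 + 1625 = 1818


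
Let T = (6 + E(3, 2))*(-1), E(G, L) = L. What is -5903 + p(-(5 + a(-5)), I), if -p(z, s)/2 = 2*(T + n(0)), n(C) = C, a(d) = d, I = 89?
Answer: -5871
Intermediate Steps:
T = -8 (T = (6 + 2)*(-1) = 8*(-1) = -8)
p(z, s) = 32 (p(z, s) = -4*(-8 + 0) = -4*(-8) = -2*(-16) = 32)
-5903 + p(-(5 + a(-5)), I) = -5903 + 32 = -5871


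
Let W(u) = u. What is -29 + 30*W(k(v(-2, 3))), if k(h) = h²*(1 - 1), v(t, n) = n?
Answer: -29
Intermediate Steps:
k(h) = 0 (k(h) = h²*0 = 0)
-29 + 30*W(k(v(-2, 3))) = -29 + 30*0 = -29 + 0 = -29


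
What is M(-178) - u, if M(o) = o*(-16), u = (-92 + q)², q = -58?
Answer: -19652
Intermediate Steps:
u = 22500 (u = (-92 - 58)² = (-150)² = 22500)
M(o) = -16*o
M(-178) - u = -16*(-178) - 1*22500 = 2848 - 22500 = -19652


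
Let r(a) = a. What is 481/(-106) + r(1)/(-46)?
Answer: -5558/1219 ≈ -4.5595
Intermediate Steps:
481/(-106) + r(1)/(-46) = 481/(-106) + 1/(-46) = 481*(-1/106) + 1*(-1/46) = -481/106 - 1/46 = -5558/1219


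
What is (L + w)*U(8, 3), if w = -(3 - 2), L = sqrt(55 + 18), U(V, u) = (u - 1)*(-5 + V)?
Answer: -6 + 6*sqrt(73) ≈ 45.264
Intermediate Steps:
U(V, u) = (-1 + u)*(-5 + V)
L = sqrt(73) ≈ 8.5440
w = -1 (w = -1*1 = -1)
(L + w)*U(8, 3) = (sqrt(73) - 1)*(5 - 1*8 - 5*3 + 8*3) = (-1 + sqrt(73))*(5 - 8 - 15 + 24) = (-1 + sqrt(73))*6 = -6 + 6*sqrt(73)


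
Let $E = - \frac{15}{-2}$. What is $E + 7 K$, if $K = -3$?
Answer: $- \frac{27}{2} \approx -13.5$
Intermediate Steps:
$E = \frac{15}{2}$ ($E = \left(-15\right) \left(- \frac{1}{2}\right) = \frac{15}{2} \approx 7.5$)
$E + 7 K = \frac{15}{2} + 7 \left(-3\right) = \frac{15}{2} - 21 = - \frac{27}{2}$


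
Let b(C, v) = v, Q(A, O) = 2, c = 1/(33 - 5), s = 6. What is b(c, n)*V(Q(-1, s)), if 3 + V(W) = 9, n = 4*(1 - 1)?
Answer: 0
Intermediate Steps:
c = 1/28 ≈ 0.035714
n = 0 (n = 4*0 = 0)
V(W) = 6 (V(W) = -3 + 9 = 6)
b(c, n)*V(Q(-1, s)) = 0*6 = 0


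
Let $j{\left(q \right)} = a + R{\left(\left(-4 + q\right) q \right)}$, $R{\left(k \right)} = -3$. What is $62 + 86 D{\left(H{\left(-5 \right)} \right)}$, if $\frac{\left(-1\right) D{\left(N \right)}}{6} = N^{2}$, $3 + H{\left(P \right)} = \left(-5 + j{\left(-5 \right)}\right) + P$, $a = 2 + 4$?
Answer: $-51538$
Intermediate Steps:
$a = 6$
$j{\left(q \right)} = 3$ ($j{\left(q \right)} = 6 - 3 = 3$)
$H{\left(P \right)} = -5 + P$ ($H{\left(P \right)} = -3 + \left(\left(-5 + 3\right) + P\right) = -3 + \left(-2 + P\right) = -5 + P$)
$D{\left(N \right)} = - 6 N^{2}$
$62 + 86 D{\left(H{\left(-5 \right)} \right)} = 62 + 86 \left(- 6 \left(-5 - 5\right)^{2}\right) = 62 + 86 \left(- 6 \left(-10\right)^{2}\right) = 62 + 86 \left(\left(-6\right) 100\right) = 62 + 86 \left(-600\right) = 62 - 51600 = -51538$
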